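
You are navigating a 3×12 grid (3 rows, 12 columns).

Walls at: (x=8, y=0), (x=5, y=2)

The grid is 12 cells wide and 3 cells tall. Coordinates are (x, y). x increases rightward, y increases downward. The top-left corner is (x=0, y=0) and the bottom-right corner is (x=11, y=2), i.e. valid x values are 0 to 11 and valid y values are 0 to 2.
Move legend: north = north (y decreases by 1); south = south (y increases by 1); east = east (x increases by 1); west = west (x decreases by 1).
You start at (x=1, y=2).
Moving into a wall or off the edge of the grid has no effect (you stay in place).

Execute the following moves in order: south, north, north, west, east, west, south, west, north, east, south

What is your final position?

Answer: Final position: (x=1, y=1)

Derivation:
Start: (x=1, y=2)
  south (south): blocked, stay at (x=1, y=2)
  north (north): (x=1, y=2) -> (x=1, y=1)
  north (north): (x=1, y=1) -> (x=1, y=0)
  west (west): (x=1, y=0) -> (x=0, y=0)
  east (east): (x=0, y=0) -> (x=1, y=0)
  west (west): (x=1, y=0) -> (x=0, y=0)
  south (south): (x=0, y=0) -> (x=0, y=1)
  west (west): blocked, stay at (x=0, y=1)
  north (north): (x=0, y=1) -> (x=0, y=0)
  east (east): (x=0, y=0) -> (x=1, y=0)
  south (south): (x=1, y=0) -> (x=1, y=1)
Final: (x=1, y=1)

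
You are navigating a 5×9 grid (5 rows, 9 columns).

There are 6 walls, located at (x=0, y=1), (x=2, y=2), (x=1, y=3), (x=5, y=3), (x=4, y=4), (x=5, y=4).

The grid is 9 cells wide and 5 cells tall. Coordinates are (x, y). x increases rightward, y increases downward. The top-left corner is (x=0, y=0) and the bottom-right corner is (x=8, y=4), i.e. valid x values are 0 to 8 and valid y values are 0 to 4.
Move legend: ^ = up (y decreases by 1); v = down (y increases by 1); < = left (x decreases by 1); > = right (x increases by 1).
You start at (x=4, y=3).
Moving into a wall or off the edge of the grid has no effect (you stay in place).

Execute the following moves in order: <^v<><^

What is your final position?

Answer: Final position: (x=2, y=3)

Derivation:
Start: (x=4, y=3)
  < (left): (x=4, y=3) -> (x=3, y=3)
  ^ (up): (x=3, y=3) -> (x=3, y=2)
  v (down): (x=3, y=2) -> (x=3, y=3)
  < (left): (x=3, y=3) -> (x=2, y=3)
  > (right): (x=2, y=3) -> (x=3, y=3)
  < (left): (x=3, y=3) -> (x=2, y=3)
  ^ (up): blocked, stay at (x=2, y=3)
Final: (x=2, y=3)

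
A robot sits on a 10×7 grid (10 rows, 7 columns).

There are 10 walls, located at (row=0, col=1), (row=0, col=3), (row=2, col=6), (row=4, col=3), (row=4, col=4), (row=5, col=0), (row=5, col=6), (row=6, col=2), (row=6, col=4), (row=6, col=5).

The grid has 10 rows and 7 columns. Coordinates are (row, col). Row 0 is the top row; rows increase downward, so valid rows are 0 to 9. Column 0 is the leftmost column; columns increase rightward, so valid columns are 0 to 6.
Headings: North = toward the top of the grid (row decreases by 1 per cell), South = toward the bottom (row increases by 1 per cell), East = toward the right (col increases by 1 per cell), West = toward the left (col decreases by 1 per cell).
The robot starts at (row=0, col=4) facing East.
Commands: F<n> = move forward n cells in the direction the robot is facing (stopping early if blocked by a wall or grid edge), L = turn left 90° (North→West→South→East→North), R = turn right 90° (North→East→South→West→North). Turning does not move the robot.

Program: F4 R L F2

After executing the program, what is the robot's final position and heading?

Start: (row=0, col=4), facing East
  F4: move forward 2/4 (blocked), now at (row=0, col=6)
  R: turn right, now facing South
  L: turn left, now facing East
  F2: move forward 0/2 (blocked), now at (row=0, col=6)
Final: (row=0, col=6), facing East

Answer: Final position: (row=0, col=6), facing East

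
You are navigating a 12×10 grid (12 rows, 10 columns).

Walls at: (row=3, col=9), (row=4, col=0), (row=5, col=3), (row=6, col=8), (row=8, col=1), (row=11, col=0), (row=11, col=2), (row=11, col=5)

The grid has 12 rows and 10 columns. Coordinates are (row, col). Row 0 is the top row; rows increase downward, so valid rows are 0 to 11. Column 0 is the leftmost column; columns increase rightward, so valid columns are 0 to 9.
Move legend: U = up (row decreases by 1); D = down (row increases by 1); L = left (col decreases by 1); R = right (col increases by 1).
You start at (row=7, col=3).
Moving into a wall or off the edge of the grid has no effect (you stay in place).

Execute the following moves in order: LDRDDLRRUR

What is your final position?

Answer: Final position: (row=9, col=5)

Derivation:
Start: (row=7, col=3)
  L (left): (row=7, col=3) -> (row=7, col=2)
  D (down): (row=7, col=2) -> (row=8, col=2)
  R (right): (row=8, col=2) -> (row=8, col=3)
  D (down): (row=8, col=3) -> (row=9, col=3)
  D (down): (row=9, col=3) -> (row=10, col=3)
  L (left): (row=10, col=3) -> (row=10, col=2)
  R (right): (row=10, col=2) -> (row=10, col=3)
  R (right): (row=10, col=3) -> (row=10, col=4)
  U (up): (row=10, col=4) -> (row=9, col=4)
  R (right): (row=9, col=4) -> (row=9, col=5)
Final: (row=9, col=5)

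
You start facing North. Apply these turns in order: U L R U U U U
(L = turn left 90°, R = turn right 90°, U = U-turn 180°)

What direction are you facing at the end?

Answer: Final heading: South

Derivation:
Start: North
  U (U-turn (180°)) -> South
  L (left (90° counter-clockwise)) -> East
  R (right (90° clockwise)) -> South
  U (U-turn (180°)) -> North
  U (U-turn (180°)) -> South
  U (U-turn (180°)) -> North
  U (U-turn (180°)) -> South
Final: South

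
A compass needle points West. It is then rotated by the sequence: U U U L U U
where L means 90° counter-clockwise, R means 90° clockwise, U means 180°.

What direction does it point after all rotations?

Start: West
  U (U-turn (180°)) -> East
  U (U-turn (180°)) -> West
  U (U-turn (180°)) -> East
  L (left (90° counter-clockwise)) -> North
  U (U-turn (180°)) -> South
  U (U-turn (180°)) -> North
Final: North

Answer: Final heading: North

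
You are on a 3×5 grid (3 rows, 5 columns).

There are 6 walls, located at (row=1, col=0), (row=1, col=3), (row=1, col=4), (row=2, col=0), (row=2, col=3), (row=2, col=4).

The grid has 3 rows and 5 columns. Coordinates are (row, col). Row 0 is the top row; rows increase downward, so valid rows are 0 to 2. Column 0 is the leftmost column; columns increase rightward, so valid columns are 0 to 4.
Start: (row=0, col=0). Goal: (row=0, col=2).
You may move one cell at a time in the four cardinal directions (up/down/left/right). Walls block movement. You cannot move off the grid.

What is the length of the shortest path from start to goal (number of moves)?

Answer: Shortest path length: 2

Derivation:
BFS from (row=0, col=0) until reaching (row=0, col=2):
  Distance 0: (row=0, col=0)
  Distance 1: (row=0, col=1)
  Distance 2: (row=0, col=2), (row=1, col=1)  <- goal reached here
One shortest path (2 moves): (row=0, col=0) -> (row=0, col=1) -> (row=0, col=2)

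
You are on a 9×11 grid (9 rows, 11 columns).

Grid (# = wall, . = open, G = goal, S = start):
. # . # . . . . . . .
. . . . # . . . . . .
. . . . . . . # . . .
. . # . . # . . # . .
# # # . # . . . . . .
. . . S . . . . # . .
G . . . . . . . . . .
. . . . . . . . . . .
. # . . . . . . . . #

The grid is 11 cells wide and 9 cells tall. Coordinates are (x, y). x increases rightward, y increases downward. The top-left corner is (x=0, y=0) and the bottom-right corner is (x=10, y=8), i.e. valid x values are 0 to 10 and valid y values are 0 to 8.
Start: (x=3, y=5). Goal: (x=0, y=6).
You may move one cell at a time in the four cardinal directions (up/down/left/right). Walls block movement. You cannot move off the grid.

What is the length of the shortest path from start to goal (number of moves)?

Answer: Shortest path length: 4

Derivation:
BFS from (x=3, y=5) until reaching (x=0, y=6):
  Distance 0: (x=3, y=5)
  Distance 1: (x=3, y=4), (x=2, y=5), (x=4, y=5), (x=3, y=6)
  Distance 2: (x=3, y=3), (x=1, y=5), (x=5, y=5), (x=2, y=6), (x=4, y=6), (x=3, y=7)
  Distance 3: (x=3, y=2), (x=4, y=3), (x=5, y=4), (x=0, y=5), (x=6, y=5), (x=1, y=6), (x=5, y=6), (x=2, y=7), (x=4, y=7), (x=3, y=8)
  Distance 4: (x=3, y=1), (x=2, y=2), (x=4, y=2), (x=6, y=4), (x=7, y=5), (x=0, y=6), (x=6, y=6), (x=1, y=7), (x=5, y=7), (x=2, y=8), (x=4, y=8)  <- goal reached here
One shortest path (4 moves): (x=3, y=5) -> (x=2, y=5) -> (x=1, y=5) -> (x=0, y=5) -> (x=0, y=6)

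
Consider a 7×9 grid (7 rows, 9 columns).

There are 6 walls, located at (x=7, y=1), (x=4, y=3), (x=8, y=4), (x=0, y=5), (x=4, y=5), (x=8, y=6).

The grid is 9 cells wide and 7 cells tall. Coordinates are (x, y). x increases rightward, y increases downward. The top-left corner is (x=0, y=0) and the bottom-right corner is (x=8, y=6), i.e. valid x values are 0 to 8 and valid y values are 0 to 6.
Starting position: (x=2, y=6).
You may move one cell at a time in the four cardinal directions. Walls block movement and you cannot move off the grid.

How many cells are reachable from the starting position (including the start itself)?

Answer: Reachable cells: 57

Derivation:
BFS flood-fill from (x=2, y=6):
  Distance 0: (x=2, y=6)
  Distance 1: (x=2, y=5), (x=1, y=6), (x=3, y=6)
  Distance 2: (x=2, y=4), (x=1, y=5), (x=3, y=5), (x=0, y=6), (x=4, y=6)
  Distance 3: (x=2, y=3), (x=1, y=4), (x=3, y=4), (x=5, y=6)
  Distance 4: (x=2, y=2), (x=1, y=3), (x=3, y=3), (x=0, y=4), (x=4, y=4), (x=5, y=5), (x=6, y=6)
  Distance 5: (x=2, y=1), (x=1, y=2), (x=3, y=2), (x=0, y=3), (x=5, y=4), (x=6, y=5), (x=7, y=6)
  Distance 6: (x=2, y=0), (x=1, y=1), (x=3, y=1), (x=0, y=2), (x=4, y=2), (x=5, y=3), (x=6, y=4), (x=7, y=5)
  Distance 7: (x=1, y=0), (x=3, y=0), (x=0, y=1), (x=4, y=1), (x=5, y=2), (x=6, y=3), (x=7, y=4), (x=8, y=5)
  Distance 8: (x=0, y=0), (x=4, y=0), (x=5, y=1), (x=6, y=2), (x=7, y=3)
  Distance 9: (x=5, y=0), (x=6, y=1), (x=7, y=2), (x=8, y=3)
  Distance 10: (x=6, y=0), (x=8, y=2)
  Distance 11: (x=7, y=0), (x=8, y=1)
  Distance 12: (x=8, y=0)
Total reachable: 57 (grid has 57 open cells total)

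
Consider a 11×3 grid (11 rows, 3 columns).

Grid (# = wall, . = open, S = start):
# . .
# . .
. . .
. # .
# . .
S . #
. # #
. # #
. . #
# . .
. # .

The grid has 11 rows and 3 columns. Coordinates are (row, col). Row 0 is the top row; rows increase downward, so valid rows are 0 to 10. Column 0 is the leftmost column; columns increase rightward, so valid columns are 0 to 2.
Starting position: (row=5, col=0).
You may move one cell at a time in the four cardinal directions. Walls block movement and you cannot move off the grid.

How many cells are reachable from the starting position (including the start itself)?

Answer: Reachable cells: 20

Derivation:
BFS flood-fill from (row=5, col=0):
  Distance 0: (row=5, col=0)
  Distance 1: (row=5, col=1), (row=6, col=0)
  Distance 2: (row=4, col=1), (row=7, col=0)
  Distance 3: (row=4, col=2), (row=8, col=0)
  Distance 4: (row=3, col=2), (row=8, col=1)
  Distance 5: (row=2, col=2), (row=9, col=1)
  Distance 6: (row=1, col=2), (row=2, col=1), (row=9, col=2)
  Distance 7: (row=0, col=2), (row=1, col=1), (row=2, col=0), (row=10, col=2)
  Distance 8: (row=0, col=1), (row=3, col=0)
Total reachable: 20 (grid has 21 open cells total)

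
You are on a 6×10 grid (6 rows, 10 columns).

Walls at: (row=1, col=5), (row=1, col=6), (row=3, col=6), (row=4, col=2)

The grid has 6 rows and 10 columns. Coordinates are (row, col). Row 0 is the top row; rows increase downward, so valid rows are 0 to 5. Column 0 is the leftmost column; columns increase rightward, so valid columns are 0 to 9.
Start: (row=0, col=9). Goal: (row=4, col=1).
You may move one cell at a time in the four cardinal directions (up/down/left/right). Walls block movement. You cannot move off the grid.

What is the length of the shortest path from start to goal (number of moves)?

BFS from (row=0, col=9) until reaching (row=4, col=1):
  Distance 0: (row=0, col=9)
  Distance 1: (row=0, col=8), (row=1, col=9)
  Distance 2: (row=0, col=7), (row=1, col=8), (row=2, col=9)
  Distance 3: (row=0, col=6), (row=1, col=7), (row=2, col=8), (row=3, col=9)
  Distance 4: (row=0, col=5), (row=2, col=7), (row=3, col=8), (row=4, col=9)
  Distance 5: (row=0, col=4), (row=2, col=6), (row=3, col=7), (row=4, col=8), (row=5, col=9)
  Distance 6: (row=0, col=3), (row=1, col=4), (row=2, col=5), (row=4, col=7), (row=5, col=8)
  Distance 7: (row=0, col=2), (row=1, col=3), (row=2, col=4), (row=3, col=5), (row=4, col=6), (row=5, col=7)
  Distance 8: (row=0, col=1), (row=1, col=2), (row=2, col=3), (row=3, col=4), (row=4, col=5), (row=5, col=6)
  Distance 9: (row=0, col=0), (row=1, col=1), (row=2, col=2), (row=3, col=3), (row=4, col=4), (row=5, col=5)
  Distance 10: (row=1, col=0), (row=2, col=1), (row=3, col=2), (row=4, col=3), (row=5, col=4)
  Distance 11: (row=2, col=0), (row=3, col=1), (row=5, col=3)
  Distance 12: (row=3, col=0), (row=4, col=1), (row=5, col=2)  <- goal reached here
One shortest path (12 moves): (row=0, col=9) -> (row=0, col=8) -> (row=0, col=7) -> (row=0, col=6) -> (row=0, col=5) -> (row=0, col=4) -> (row=0, col=3) -> (row=0, col=2) -> (row=0, col=1) -> (row=1, col=1) -> (row=2, col=1) -> (row=3, col=1) -> (row=4, col=1)

Answer: Shortest path length: 12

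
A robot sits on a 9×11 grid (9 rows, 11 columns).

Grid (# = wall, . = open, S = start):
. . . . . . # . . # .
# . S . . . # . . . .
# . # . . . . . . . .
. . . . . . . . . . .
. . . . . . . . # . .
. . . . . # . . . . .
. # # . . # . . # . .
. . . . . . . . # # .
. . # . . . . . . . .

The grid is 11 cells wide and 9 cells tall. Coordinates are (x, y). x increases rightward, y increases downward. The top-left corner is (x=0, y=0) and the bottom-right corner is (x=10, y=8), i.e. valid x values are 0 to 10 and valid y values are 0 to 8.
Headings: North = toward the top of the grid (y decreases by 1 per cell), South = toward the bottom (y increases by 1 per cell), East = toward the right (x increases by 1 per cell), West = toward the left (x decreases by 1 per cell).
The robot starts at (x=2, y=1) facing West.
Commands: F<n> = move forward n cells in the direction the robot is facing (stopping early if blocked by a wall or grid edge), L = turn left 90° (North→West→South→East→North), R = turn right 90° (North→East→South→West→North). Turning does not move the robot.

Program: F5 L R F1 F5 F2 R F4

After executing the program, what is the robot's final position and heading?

Answer: Final position: (x=1, y=0), facing North

Derivation:
Start: (x=2, y=1), facing West
  F5: move forward 1/5 (blocked), now at (x=1, y=1)
  L: turn left, now facing South
  R: turn right, now facing West
  F1: move forward 0/1 (blocked), now at (x=1, y=1)
  F5: move forward 0/5 (blocked), now at (x=1, y=1)
  F2: move forward 0/2 (blocked), now at (x=1, y=1)
  R: turn right, now facing North
  F4: move forward 1/4 (blocked), now at (x=1, y=0)
Final: (x=1, y=0), facing North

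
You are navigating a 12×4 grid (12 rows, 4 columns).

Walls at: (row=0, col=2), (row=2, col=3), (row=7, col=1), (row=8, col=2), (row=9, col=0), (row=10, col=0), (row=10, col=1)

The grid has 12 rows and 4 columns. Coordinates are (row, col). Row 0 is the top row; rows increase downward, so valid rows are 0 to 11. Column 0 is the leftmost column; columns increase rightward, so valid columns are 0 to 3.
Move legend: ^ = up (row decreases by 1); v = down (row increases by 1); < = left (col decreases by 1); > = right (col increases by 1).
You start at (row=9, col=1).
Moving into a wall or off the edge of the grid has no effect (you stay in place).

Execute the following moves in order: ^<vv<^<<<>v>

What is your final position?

Answer: Final position: (row=8, col=1)

Derivation:
Start: (row=9, col=1)
  ^ (up): (row=9, col=1) -> (row=8, col=1)
  < (left): (row=8, col=1) -> (row=8, col=0)
  v (down): blocked, stay at (row=8, col=0)
  v (down): blocked, stay at (row=8, col=0)
  < (left): blocked, stay at (row=8, col=0)
  ^ (up): (row=8, col=0) -> (row=7, col=0)
  [×3]< (left): blocked, stay at (row=7, col=0)
  > (right): blocked, stay at (row=7, col=0)
  v (down): (row=7, col=0) -> (row=8, col=0)
  > (right): (row=8, col=0) -> (row=8, col=1)
Final: (row=8, col=1)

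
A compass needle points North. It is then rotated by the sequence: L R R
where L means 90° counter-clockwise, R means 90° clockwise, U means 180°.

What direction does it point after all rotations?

Start: North
  L (left (90° counter-clockwise)) -> West
  R (right (90° clockwise)) -> North
  R (right (90° clockwise)) -> East
Final: East

Answer: Final heading: East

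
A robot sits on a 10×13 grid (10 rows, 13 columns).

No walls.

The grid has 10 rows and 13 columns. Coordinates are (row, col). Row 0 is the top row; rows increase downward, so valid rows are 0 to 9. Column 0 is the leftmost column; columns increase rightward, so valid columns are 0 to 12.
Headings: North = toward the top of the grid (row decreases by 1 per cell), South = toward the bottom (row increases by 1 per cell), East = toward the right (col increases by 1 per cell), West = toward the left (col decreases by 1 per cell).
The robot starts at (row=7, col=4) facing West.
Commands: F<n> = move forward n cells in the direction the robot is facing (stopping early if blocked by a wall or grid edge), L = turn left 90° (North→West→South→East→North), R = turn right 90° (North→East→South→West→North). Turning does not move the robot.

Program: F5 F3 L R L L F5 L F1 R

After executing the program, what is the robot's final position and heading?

Start: (row=7, col=4), facing West
  F5: move forward 4/5 (blocked), now at (row=7, col=0)
  F3: move forward 0/3 (blocked), now at (row=7, col=0)
  L: turn left, now facing South
  R: turn right, now facing West
  L: turn left, now facing South
  L: turn left, now facing East
  F5: move forward 5, now at (row=7, col=5)
  L: turn left, now facing North
  F1: move forward 1, now at (row=6, col=5)
  R: turn right, now facing East
Final: (row=6, col=5), facing East

Answer: Final position: (row=6, col=5), facing East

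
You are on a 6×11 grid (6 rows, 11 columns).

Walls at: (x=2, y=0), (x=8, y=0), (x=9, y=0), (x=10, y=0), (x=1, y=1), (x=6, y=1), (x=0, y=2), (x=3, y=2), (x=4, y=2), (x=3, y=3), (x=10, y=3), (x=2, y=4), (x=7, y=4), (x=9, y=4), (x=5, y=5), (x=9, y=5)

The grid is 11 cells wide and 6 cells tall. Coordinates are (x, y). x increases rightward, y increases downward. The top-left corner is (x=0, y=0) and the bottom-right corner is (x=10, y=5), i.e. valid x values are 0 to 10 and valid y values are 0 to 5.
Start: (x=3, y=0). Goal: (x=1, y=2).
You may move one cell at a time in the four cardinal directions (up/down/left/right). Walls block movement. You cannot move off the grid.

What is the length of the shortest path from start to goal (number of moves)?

Answer: Shortest path length: 4

Derivation:
BFS from (x=3, y=0) until reaching (x=1, y=2):
  Distance 0: (x=3, y=0)
  Distance 1: (x=4, y=0), (x=3, y=1)
  Distance 2: (x=5, y=0), (x=2, y=1), (x=4, y=1)
  Distance 3: (x=6, y=0), (x=5, y=1), (x=2, y=2)
  Distance 4: (x=7, y=0), (x=1, y=2), (x=5, y=2), (x=2, y=3)  <- goal reached here
One shortest path (4 moves): (x=3, y=0) -> (x=3, y=1) -> (x=2, y=1) -> (x=2, y=2) -> (x=1, y=2)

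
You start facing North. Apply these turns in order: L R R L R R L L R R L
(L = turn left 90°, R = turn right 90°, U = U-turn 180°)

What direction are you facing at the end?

Answer: Final heading: East

Derivation:
Start: North
  L (left (90° counter-clockwise)) -> West
  R (right (90° clockwise)) -> North
  R (right (90° clockwise)) -> East
  L (left (90° counter-clockwise)) -> North
  R (right (90° clockwise)) -> East
  R (right (90° clockwise)) -> South
  L (left (90° counter-clockwise)) -> East
  L (left (90° counter-clockwise)) -> North
  R (right (90° clockwise)) -> East
  R (right (90° clockwise)) -> South
  L (left (90° counter-clockwise)) -> East
Final: East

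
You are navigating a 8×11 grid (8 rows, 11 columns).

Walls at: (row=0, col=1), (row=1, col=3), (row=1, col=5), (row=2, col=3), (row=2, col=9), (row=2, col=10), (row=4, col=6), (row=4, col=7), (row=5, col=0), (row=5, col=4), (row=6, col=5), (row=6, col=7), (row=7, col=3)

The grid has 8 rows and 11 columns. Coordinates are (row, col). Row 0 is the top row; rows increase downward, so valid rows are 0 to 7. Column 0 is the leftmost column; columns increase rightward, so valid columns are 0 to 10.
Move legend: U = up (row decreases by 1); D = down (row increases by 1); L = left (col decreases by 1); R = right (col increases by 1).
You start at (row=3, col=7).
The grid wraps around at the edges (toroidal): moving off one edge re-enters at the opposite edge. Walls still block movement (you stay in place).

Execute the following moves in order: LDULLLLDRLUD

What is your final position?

Start: (row=3, col=7)
  L (left): (row=3, col=7) -> (row=3, col=6)
  D (down): blocked, stay at (row=3, col=6)
  U (up): (row=3, col=6) -> (row=2, col=6)
  L (left): (row=2, col=6) -> (row=2, col=5)
  L (left): (row=2, col=5) -> (row=2, col=4)
  L (left): blocked, stay at (row=2, col=4)
  L (left): blocked, stay at (row=2, col=4)
  D (down): (row=2, col=4) -> (row=3, col=4)
  R (right): (row=3, col=4) -> (row=3, col=5)
  L (left): (row=3, col=5) -> (row=3, col=4)
  U (up): (row=3, col=4) -> (row=2, col=4)
  D (down): (row=2, col=4) -> (row=3, col=4)
Final: (row=3, col=4)

Answer: Final position: (row=3, col=4)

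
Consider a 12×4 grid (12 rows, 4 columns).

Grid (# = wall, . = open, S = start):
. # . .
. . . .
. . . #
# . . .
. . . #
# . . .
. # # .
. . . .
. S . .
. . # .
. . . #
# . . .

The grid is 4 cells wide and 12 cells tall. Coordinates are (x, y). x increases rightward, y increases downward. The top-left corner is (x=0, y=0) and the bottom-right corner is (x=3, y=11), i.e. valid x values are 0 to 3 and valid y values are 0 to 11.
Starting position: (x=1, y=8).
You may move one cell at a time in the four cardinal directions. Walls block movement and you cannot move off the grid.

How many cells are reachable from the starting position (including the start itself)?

BFS flood-fill from (x=1, y=8):
  Distance 0: (x=1, y=8)
  Distance 1: (x=1, y=7), (x=0, y=8), (x=2, y=8), (x=1, y=9)
  Distance 2: (x=0, y=7), (x=2, y=7), (x=3, y=8), (x=0, y=9), (x=1, y=10)
  Distance 3: (x=0, y=6), (x=3, y=7), (x=3, y=9), (x=0, y=10), (x=2, y=10), (x=1, y=11)
  Distance 4: (x=3, y=6), (x=2, y=11)
  Distance 5: (x=3, y=5), (x=3, y=11)
  Distance 6: (x=2, y=5)
  Distance 7: (x=2, y=4), (x=1, y=5)
  Distance 8: (x=2, y=3), (x=1, y=4)
  Distance 9: (x=2, y=2), (x=1, y=3), (x=3, y=3), (x=0, y=4)
  Distance 10: (x=2, y=1), (x=1, y=2)
  Distance 11: (x=2, y=0), (x=1, y=1), (x=3, y=1), (x=0, y=2)
  Distance 12: (x=3, y=0), (x=0, y=1)
  Distance 13: (x=0, y=0)
Total reachable: 38 (grid has 38 open cells total)

Answer: Reachable cells: 38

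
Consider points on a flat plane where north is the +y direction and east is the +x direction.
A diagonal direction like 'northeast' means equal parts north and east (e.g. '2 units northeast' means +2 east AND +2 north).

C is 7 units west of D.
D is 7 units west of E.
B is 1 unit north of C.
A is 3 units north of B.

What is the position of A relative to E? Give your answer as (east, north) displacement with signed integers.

Place E at the origin (east=0, north=0).
  D is 7 units west of E: delta (east=-7, north=+0); D at (east=-7, north=0).
  C is 7 units west of D: delta (east=-7, north=+0); C at (east=-14, north=0).
  B is 1 unit north of C: delta (east=+0, north=+1); B at (east=-14, north=1).
  A is 3 units north of B: delta (east=+0, north=+3); A at (east=-14, north=4).
Therefore A relative to E: (east=-14, north=4).

Answer: A is at (east=-14, north=4) relative to E.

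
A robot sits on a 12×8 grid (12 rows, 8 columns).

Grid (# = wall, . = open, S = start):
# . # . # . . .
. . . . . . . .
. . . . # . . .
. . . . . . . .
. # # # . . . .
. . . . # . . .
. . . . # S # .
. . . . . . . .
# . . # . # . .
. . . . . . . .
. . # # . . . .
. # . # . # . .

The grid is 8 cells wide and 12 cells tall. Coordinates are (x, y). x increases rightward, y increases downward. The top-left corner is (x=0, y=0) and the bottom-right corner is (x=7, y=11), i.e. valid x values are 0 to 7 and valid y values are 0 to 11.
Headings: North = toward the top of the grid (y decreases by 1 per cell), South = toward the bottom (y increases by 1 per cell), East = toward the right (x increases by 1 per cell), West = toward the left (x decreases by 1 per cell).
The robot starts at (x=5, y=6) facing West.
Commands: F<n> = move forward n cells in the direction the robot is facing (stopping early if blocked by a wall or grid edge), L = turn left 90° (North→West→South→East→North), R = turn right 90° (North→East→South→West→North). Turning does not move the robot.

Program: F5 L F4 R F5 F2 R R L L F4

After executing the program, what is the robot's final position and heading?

Start: (x=5, y=6), facing West
  F5: move forward 0/5 (blocked), now at (x=5, y=6)
  L: turn left, now facing South
  F4: move forward 1/4 (blocked), now at (x=5, y=7)
  R: turn right, now facing West
  F5: move forward 5, now at (x=0, y=7)
  F2: move forward 0/2 (blocked), now at (x=0, y=7)
  R: turn right, now facing North
  R: turn right, now facing East
  L: turn left, now facing North
  L: turn left, now facing West
  F4: move forward 0/4 (blocked), now at (x=0, y=7)
Final: (x=0, y=7), facing West

Answer: Final position: (x=0, y=7), facing West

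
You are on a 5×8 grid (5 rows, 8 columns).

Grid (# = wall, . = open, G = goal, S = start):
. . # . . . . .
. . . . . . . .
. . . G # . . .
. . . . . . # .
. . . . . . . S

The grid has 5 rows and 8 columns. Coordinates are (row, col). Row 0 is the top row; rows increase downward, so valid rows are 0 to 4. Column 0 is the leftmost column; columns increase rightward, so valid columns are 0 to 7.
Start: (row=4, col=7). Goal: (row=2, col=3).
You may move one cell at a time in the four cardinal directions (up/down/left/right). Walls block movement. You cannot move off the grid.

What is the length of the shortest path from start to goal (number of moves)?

Answer: Shortest path length: 6

Derivation:
BFS from (row=4, col=7) until reaching (row=2, col=3):
  Distance 0: (row=4, col=7)
  Distance 1: (row=3, col=7), (row=4, col=6)
  Distance 2: (row=2, col=7), (row=4, col=5)
  Distance 3: (row=1, col=7), (row=2, col=6), (row=3, col=5), (row=4, col=4)
  Distance 4: (row=0, col=7), (row=1, col=6), (row=2, col=5), (row=3, col=4), (row=4, col=3)
  Distance 5: (row=0, col=6), (row=1, col=5), (row=3, col=3), (row=4, col=2)
  Distance 6: (row=0, col=5), (row=1, col=4), (row=2, col=3), (row=3, col=2), (row=4, col=1)  <- goal reached here
One shortest path (6 moves): (row=4, col=7) -> (row=4, col=6) -> (row=4, col=5) -> (row=4, col=4) -> (row=4, col=3) -> (row=3, col=3) -> (row=2, col=3)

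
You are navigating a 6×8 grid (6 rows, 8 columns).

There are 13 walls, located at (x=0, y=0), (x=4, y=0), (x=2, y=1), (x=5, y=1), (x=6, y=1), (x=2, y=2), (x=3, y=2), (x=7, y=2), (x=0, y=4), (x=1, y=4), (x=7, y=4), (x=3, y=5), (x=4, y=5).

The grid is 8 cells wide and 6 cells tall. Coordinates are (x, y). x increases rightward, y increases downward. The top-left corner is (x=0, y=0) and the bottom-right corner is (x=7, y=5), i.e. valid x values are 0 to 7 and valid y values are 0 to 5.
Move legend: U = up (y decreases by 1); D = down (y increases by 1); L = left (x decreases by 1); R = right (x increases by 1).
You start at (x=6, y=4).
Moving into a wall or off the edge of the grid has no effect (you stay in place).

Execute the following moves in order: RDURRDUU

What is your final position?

Start: (x=6, y=4)
  R (right): blocked, stay at (x=6, y=4)
  D (down): (x=6, y=4) -> (x=6, y=5)
  U (up): (x=6, y=5) -> (x=6, y=4)
  R (right): blocked, stay at (x=6, y=4)
  R (right): blocked, stay at (x=6, y=4)
  D (down): (x=6, y=4) -> (x=6, y=5)
  U (up): (x=6, y=5) -> (x=6, y=4)
  U (up): (x=6, y=4) -> (x=6, y=3)
Final: (x=6, y=3)

Answer: Final position: (x=6, y=3)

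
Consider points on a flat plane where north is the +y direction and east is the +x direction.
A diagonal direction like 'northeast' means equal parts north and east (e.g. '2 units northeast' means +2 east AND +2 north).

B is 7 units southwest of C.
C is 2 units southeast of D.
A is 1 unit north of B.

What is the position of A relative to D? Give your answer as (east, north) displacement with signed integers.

Answer: A is at (east=-5, north=-8) relative to D.

Derivation:
Place D at the origin (east=0, north=0).
  C is 2 units southeast of D: delta (east=+2, north=-2); C at (east=2, north=-2).
  B is 7 units southwest of C: delta (east=-7, north=-7); B at (east=-5, north=-9).
  A is 1 unit north of B: delta (east=+0, north=+1); A at (east=-5, north=-8).
Therefore A relative to D: (east=-5, north=-8).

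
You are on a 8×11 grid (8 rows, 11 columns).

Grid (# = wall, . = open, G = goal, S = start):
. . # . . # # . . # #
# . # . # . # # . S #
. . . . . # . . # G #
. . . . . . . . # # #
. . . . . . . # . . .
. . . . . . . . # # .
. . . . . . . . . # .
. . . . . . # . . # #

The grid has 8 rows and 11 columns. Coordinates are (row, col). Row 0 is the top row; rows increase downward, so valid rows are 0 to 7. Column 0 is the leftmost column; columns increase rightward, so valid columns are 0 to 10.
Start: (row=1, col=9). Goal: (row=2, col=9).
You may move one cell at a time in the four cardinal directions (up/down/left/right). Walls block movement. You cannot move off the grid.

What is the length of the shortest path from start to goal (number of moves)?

Answer: Shortest path length: 1

Derivation:
BFS from (row=1, col=9) until reaching (row=2, col=9):
  Distance 0: (row=1, col=9)
  Distance 1: (row=1, col=8), (row=2, col=9)  <- goal reached here
One shortest path (1 moves): (row=1, col=9) -> (row=2, col=9)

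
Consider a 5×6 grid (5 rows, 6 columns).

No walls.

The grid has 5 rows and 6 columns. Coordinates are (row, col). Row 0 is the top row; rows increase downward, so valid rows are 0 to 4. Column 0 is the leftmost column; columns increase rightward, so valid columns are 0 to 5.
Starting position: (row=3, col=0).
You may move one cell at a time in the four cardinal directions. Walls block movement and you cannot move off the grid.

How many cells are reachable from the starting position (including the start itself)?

BFS flood-fill from (row=3, col=0):
  Distance 0: (row=3, col=0)
  Distance 1: (row=2, col=0), (row=3, col=1), (row=4, col=0)
  Distance 2: (row=1, col=0), (row=2, col=1), (row=3, col=2), (row=4, col=1)
  Distance 3: (row=0, col=0), (row=1, col=1), (row=2, col=2), (row=3, col=3), (row=4, col=2)
  Distance 4: (row=0, col=1), (row=1, col=2), (row=2, col=3), (row=3, col=4), (row=4, col=3)
  Distance 5: (row=0, col=2), (row=1, col=3), (row=2, col=4), (row=3, col=5), (row=4, col=4)
  Distance 6: (row=0, col=3), (row=1, col=4), (row=2, col=5), (row=4, col=5)
  Distance 7: (row=0, col=4), (row=1, col=5)
  Distance 8: (row=0, col=5)
Total reachable: 30 (grid has 30 open cells total)

Answer: Reachable cells: 30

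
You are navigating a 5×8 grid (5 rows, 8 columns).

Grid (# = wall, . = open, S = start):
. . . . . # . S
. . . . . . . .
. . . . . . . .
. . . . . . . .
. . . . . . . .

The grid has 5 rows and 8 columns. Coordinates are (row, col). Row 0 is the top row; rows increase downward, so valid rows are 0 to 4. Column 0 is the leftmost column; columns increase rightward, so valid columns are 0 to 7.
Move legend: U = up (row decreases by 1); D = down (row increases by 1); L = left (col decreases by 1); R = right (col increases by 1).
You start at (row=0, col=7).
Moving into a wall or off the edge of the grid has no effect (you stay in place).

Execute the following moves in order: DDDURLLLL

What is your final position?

Start: (row=0, col=7)
  D (down): (row=0, col=7) -> (row=1, col=7)
  D (down): (row=1, col=7) -> (row=2, col=7)
  D (down): (row=2, col=7) -> (row=3, col=7)
  U (up): (row=3, col=7) -> (row=2, col=7)
  R (right): blocked, stay at (row=2, col=7)
  L (left): (row=2, col=7) -> (row=2, col=6)
  L (left): (row=2, col=6) -> (row=2, col=5)
  L (left): (row=2, col=5) -> (row=2, col=4)
  L (left): (row=2, col=4) -> (row=2, col=3)
Final: (row=2, col=3)

Answer: Final position: (row=2, col=3)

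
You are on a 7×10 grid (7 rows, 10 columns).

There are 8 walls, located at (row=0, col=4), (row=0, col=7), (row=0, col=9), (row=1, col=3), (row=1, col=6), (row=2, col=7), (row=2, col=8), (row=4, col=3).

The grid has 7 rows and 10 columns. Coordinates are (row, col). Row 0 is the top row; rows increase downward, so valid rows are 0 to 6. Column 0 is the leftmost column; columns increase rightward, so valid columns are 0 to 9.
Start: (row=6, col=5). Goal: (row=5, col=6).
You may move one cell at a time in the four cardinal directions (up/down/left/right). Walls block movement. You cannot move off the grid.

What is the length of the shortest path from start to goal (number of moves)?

BFS from (row=6, col=5) until reaching (row=5, col=6):
  Distance 0: (row=6, col=5)
  Distance 1: (row=5, col=5), (row=6, col=4), (row=6, col=6)
  Distance 2: (row=4, col=5), (row=5, col=4), (row=5, col=6), (row=6, col=3), (row=6, col=7)  <- goal reached here
One shortest path (2 moves): (row=6, col=5) -> (row=6, col=6) -> (row=5, col=6)

Answer: Shortest path length: 2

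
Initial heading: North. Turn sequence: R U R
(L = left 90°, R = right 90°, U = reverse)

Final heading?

Start: North
  R (right (90° clockwise)) -> East
  U (U-turn (180°)) -> West
  R (right (90° clockwise)) -> North
Final: North

Answer: Final heading: North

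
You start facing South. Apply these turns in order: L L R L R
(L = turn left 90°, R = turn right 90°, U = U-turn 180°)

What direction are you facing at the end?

Start: South
  L (left (90° counter-clockwise)) -> East
  L (left (90° counter-clockwise)) -> North
  R (right (90° clockwise)) -> East
  L (left (90° counter-clockwise)) -> North
  R (right (90° clockwise)) -> East
Final: East

Answer: Final heading: East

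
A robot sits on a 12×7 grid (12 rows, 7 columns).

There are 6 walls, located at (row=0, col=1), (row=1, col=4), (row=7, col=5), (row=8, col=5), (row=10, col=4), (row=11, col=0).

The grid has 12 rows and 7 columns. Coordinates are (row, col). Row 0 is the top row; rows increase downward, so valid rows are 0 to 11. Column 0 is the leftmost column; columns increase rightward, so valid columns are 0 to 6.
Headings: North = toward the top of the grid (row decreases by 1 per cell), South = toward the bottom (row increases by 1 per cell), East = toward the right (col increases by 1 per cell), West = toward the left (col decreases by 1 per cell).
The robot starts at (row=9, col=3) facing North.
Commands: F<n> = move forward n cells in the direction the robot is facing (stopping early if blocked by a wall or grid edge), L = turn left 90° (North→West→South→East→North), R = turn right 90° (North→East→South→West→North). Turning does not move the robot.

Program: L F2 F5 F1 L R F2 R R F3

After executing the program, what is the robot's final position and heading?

Answer: Final position: (row=9, col=3), facing East

Derivation:
Start: (row=9, col=3), facing North
  L: turn left, now facing West
  F2: move forward 2, now at (row=9, col=1)
  F5: move forward 1/5 (blocked), now at (row=9, col=0)
  F1: move forward 0/1 (blocked), now at (row=9, col=0)
  L: turn left, now facing South
  R: turn right, now facing West
  F2: move forward 0/2 (blocked), now at (row=9, col=0)
  R: turn right, now facing North
  R: turn right, now facing East
  F3: move forward 3, now at (row=9, col=3)
Final: (row=9, col=3), facing East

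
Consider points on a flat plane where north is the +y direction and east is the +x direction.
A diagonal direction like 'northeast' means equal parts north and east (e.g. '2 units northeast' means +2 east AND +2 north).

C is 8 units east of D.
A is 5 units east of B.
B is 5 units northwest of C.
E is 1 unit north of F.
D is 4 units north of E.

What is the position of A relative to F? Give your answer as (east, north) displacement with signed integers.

Place F at the origin (east=0, north=0).
  E is 1 unit north of F: delta (east=+0, north=+1); E at (east=0, north=1).
  D is 4 units north of E: delta (east=+0, north=+4); D at (east=0, north=5).
  C is 8 units east of D: delta (east=+8, north=+0); C at (east=8, north=5).
  B is 5 units northwest of C: delta (east=-5, north=+5); B at (east=3, north=10).
  A is 5 units east of B: delta (east=+5, north=+0); A at (east=8, north=10).
Therefore A relative to F: (east=8, north=10).

Answer: A is at (east=8, north=10) relative to F.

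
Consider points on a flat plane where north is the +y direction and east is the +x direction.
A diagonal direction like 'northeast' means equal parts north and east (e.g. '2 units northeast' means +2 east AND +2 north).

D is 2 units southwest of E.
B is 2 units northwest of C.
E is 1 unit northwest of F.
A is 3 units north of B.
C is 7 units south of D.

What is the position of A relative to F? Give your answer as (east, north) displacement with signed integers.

Answer: A is at (east=-5, north=-3) relative to F.

Derivation:
Place F at the origin (east=0, north=0).
  E is 1 unit northwest of F: delta (east=-1, north=+1); E at (east=-1, north=1).
  D is 2 units southwest of E: delta (east=-2, north=-2); D at (east=-3, north=-1).
  C is 7 units south of D: delta (east=+0, north=-7); C at (east=-3, north=-8).
  B is 2 units northwest of C: delta (east=-2, north=+2); B at (east=-5, north=-6).
  A is 3 units north of B: delta (east=+0, north=+3); A at (east=-5, north=-3).
Therefore A relative to F: (east=-5, north=-3).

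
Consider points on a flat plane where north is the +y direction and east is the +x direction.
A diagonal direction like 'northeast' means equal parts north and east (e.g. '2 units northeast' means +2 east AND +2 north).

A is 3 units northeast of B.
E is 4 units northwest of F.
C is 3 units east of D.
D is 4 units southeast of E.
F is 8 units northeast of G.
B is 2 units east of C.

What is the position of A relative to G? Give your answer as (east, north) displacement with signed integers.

Place G at the origin (east=0, north=0).
  F is 8 units northeast of G: delta (east=+8, north=+8); F at (east=8, north=8).
  E is 4 units northwest of F: delta (east=-4, north=+4); E at (east=4, north=12).
  D is 4 units southeast of E: delta (east=+4, north=-4); D at (east=8, north=8).
  C is 3 units east of D: delta (east=+3, north=+0); C at (east=11, north=8).
  B is 2 units east of C: delta (east=+2, north=+0); B at (east=13, north=8).
  A is 3 units northeast of B: delta (east=+3, north=+3); A at (east=16, north=11).
Therefore A relative to G: (east=16, north=11).

Answer: A is at (east=16, north=11) relative to G.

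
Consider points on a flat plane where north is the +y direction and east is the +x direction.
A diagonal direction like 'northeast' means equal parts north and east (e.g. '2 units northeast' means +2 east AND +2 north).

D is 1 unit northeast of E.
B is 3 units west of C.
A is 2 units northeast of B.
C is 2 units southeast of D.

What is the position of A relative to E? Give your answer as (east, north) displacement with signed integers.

Answer: A is at (east=2, north=1) relative to E.

Derivation:
Place E at the origin (east=0, north=0).
  D is 1 unit northeast of E: delta (east=+1, north=+1); D at (east=1, north=1).
  C is 2 units southeast of D: delta (east=+2, north=-2); C at (east=3, north=-1).
  B is 3 units west of C: delta (east=-3, north=+0); B at (east=0, north=-1).
  A is 2 units northeast of B: delta (east=+2, north=+2); A at (east=2, north=1).
Therefore A relative to E: (east=2, north=1).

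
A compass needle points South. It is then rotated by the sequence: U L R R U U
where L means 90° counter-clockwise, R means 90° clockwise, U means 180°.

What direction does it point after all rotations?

Answer: Final heading: East

Derivation:
Start: South
  U (U-turn (180°)) -> North
  L (left (90° counter-clockwise)) -> West
  R (right (90° clockwise)) -> North
  R (right (90° clockwise)) -> East
  U (U-turn (180°)) -> West
  U (U-turn (180°)) -> East
Final: East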